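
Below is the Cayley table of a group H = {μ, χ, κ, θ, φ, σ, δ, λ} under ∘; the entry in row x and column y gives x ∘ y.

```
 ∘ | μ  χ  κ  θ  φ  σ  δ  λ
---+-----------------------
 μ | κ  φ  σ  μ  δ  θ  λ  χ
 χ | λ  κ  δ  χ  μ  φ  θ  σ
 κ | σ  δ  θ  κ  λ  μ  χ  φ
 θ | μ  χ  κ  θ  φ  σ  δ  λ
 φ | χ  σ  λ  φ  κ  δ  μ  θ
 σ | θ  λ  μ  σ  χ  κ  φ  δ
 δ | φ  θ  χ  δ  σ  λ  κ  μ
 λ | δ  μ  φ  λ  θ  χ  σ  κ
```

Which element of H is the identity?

θ

The identity e satisfies e ∘ x = x for all x, so its row in the table reproduces the column headers.
Row θ reads: μ, χ, κ, θ, φ, σ, δ, λ — exactly the header order. So θ is the identity.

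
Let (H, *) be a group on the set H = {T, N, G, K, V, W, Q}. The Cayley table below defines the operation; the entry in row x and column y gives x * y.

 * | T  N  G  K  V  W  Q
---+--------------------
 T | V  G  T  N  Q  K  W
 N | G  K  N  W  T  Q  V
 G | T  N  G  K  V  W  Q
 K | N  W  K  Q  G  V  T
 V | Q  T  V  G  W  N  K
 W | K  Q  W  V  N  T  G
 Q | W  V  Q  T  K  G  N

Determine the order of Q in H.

7

The identity element is G (its row matches the header).
Q^1 = Q
Q^2 = Q * Q = N
Q^3 = N * Q = V
Q^4 = V * Q = K
Q^5 = K * Q = T
Q^6 = T * Q = W
Q^7 = W * Q = G
The first power of Q equal to the identity is Q^7, so ord(Q) = 7.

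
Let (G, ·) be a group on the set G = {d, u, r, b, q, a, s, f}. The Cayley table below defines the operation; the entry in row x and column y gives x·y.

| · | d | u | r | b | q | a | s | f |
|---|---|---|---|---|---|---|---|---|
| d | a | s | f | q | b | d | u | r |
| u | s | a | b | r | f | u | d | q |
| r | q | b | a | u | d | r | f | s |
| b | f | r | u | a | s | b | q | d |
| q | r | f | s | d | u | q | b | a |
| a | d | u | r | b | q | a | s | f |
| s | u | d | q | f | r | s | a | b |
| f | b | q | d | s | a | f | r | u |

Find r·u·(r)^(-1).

The identity is a. In row r, the entry a sits in column r, so r^(-1) = r.
r·u = b
b·r = u

u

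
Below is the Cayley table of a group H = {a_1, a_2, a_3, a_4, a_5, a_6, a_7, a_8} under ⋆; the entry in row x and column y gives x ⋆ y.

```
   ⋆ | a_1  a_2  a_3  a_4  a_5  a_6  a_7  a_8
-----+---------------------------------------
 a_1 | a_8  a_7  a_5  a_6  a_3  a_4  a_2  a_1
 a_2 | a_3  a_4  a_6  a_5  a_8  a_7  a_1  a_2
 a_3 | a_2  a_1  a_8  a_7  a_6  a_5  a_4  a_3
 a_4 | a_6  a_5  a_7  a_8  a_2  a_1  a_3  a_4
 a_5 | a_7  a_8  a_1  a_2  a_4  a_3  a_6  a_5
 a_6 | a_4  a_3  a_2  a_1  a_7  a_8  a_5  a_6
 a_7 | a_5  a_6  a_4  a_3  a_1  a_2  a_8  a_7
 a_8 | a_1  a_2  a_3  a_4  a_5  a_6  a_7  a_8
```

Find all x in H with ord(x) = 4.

Identity is a_8. Compute the order of each non-identity element by repeated multiplication:
  a_1: a_1 → a_8  (order 2)
  a_2: a_2 → a_4 → a_5 → a_8  (order 4)
  a_3: a_3 → a_8  (order 2)
  a_4: a_4 → a_8  (order 2)
  a_5: a_5 → a_4 → a_2 → a_8  (order 4)
  a_6: a_6 → a_8  (order 2)
  a_7: a_7 → a_8  (order 2)
Elements of order 4: {a_2, a_5}.

{a_2, a_5}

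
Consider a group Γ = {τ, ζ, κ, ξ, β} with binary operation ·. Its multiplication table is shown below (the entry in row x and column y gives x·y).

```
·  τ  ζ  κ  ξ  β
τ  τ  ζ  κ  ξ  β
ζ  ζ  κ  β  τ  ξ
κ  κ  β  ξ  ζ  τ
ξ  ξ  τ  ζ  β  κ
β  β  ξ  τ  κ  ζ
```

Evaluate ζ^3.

ζ^1 = ζ
ζ^2 = ζ·ζ = κ
ζ^3 = κ·ζ = β

β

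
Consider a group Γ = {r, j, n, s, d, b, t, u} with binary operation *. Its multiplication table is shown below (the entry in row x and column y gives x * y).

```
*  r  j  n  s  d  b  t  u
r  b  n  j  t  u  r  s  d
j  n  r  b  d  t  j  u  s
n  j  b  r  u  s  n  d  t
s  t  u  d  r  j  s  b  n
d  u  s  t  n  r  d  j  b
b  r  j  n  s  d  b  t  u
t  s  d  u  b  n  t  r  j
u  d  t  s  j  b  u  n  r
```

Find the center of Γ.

{b, r}

An element z is central iff its row equals its column in the table.
For s: s * n = d ≠ u = n * s, so s ∉ Z.
Checking each element this way leaves Z(Γ) = {b, r}.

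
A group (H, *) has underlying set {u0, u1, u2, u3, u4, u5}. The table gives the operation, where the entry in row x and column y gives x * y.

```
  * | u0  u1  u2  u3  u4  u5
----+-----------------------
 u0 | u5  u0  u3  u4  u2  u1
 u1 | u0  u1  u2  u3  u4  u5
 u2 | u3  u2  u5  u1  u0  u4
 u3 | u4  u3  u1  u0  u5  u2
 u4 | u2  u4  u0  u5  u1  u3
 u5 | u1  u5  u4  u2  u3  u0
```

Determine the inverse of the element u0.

First locate the identity: row u1 matches the header, so u1 is the identity.
Scan row u0 for u1: u0 * u5 = u1. Hence u0^(-1) = u5.

u5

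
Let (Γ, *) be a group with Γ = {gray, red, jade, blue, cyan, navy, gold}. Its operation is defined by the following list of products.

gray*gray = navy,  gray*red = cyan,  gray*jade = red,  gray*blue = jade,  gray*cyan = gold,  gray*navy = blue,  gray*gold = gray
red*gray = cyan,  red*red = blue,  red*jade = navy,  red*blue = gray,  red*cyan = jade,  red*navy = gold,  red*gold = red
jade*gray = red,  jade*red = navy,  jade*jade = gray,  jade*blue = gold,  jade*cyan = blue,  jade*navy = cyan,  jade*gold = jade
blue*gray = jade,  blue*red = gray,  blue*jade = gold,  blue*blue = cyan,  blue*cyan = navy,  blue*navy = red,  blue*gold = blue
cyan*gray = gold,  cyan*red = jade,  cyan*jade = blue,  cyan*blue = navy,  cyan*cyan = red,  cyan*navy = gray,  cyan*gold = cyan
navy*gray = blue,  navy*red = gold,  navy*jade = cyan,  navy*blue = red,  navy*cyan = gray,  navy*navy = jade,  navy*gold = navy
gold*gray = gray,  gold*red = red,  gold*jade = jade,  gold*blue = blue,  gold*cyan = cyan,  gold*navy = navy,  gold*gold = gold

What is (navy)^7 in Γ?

navy^1 = navy
navy^2 = navy * navy = jade
navy^3 = jade * navy = cyan
navy^4 = cyan * navy = gray
navy^5 = gray * navy = blue
navy^6 = blue * navy = red
navy^7 = red * navy = gold

gold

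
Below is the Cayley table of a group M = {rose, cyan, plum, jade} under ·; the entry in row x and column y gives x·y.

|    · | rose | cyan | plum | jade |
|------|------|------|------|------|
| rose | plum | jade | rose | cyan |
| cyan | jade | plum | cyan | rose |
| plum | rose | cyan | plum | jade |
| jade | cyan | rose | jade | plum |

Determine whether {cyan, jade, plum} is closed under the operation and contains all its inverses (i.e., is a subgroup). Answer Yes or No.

jade·cyan = rose, which is not in {cyan, jade, plum}.
The subset is not closed under ·, so it is not a subgroup.

No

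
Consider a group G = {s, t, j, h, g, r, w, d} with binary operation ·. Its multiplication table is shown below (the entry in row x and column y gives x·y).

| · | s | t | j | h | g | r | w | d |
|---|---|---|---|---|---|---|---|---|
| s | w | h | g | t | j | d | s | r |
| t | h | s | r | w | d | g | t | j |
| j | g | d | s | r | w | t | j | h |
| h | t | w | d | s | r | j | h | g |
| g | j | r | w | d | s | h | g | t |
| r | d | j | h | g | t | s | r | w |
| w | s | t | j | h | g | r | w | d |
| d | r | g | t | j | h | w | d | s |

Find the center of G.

{s, w}

An element z is central iff its row equals its column in the table.
For h: h·r = j ≠ g = r·h, so h ∉ Z.
Checking each element this way leaves Z(G) = {s, w}.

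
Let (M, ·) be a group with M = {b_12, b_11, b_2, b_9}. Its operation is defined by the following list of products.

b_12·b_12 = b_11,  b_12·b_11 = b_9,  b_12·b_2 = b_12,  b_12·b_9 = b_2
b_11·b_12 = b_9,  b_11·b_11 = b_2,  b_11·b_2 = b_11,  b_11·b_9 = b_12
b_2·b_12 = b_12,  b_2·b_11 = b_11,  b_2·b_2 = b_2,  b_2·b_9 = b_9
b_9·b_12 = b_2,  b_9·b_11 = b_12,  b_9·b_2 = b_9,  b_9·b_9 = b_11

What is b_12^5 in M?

b_12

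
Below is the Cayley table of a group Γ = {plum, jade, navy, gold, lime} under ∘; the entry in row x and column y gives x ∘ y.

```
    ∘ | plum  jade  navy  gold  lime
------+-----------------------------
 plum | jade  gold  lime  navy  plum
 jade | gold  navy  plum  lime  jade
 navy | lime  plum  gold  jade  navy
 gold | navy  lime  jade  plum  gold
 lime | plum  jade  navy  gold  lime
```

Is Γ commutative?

Yes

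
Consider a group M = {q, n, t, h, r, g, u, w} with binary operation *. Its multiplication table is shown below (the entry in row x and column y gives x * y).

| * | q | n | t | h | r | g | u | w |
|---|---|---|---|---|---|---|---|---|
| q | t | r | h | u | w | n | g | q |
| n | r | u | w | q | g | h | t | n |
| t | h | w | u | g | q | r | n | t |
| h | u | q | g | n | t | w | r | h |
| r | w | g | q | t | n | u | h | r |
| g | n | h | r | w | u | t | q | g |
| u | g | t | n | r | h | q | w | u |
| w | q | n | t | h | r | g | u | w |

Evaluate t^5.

t

t^1 = t
t^2 = t * t = u
t^3 = u * t = n
t^4 = n * t = w
t^5 = w * t = t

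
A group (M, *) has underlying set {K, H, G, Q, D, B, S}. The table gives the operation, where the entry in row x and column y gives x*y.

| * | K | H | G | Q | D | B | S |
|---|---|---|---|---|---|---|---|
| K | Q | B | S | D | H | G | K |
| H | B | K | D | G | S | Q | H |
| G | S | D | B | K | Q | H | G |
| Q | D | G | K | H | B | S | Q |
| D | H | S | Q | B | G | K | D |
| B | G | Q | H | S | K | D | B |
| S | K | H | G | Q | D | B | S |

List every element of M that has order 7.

{B, D, G, H, K, Q}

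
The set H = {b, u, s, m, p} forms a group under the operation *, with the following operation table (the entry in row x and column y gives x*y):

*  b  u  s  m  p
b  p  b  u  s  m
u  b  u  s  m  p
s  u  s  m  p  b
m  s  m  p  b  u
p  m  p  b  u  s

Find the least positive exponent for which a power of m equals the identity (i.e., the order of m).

5

The identity element is u (its row matches the header).
m^1 = m
m^2 = m*m = b
m^3 = b*m = s
m^4 = s*m = p
m^5 = p*m = u
The first power of m equal to the identity is m^5, so ord(m) = 5.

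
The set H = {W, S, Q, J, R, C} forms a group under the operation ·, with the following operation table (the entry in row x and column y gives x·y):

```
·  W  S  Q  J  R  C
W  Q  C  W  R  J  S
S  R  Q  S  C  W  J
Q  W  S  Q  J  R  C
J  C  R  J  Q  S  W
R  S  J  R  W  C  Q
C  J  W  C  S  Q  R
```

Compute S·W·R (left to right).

S·W = R
R·R = C
(Structurally, H here is isomorphic to the symmetric group S_3.)

C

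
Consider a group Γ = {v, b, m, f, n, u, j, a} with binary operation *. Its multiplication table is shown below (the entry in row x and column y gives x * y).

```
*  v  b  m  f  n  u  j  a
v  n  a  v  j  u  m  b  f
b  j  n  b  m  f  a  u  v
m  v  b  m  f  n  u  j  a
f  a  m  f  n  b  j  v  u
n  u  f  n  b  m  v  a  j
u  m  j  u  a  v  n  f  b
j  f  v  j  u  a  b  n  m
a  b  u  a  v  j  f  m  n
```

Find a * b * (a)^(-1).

The identity is m. In row a, the entry m sits in column j, so a^(-1) = j.
a * b = u
u * j = f

f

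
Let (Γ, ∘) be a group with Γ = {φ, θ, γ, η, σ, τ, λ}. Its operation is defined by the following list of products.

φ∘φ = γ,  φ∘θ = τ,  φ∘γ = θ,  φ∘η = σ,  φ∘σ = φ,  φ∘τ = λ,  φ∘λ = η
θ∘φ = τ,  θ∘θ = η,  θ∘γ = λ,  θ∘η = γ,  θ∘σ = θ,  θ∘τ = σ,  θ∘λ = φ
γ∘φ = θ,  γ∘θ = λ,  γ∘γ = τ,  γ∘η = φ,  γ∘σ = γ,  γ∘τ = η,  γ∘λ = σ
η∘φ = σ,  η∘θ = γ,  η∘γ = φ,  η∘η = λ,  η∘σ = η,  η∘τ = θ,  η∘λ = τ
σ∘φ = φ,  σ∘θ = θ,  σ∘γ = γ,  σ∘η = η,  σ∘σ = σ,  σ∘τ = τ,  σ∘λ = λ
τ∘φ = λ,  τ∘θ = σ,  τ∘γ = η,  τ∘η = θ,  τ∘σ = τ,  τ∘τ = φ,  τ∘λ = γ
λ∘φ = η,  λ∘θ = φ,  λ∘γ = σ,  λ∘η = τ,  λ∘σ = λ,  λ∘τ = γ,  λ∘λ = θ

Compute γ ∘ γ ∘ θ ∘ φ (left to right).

φ

γ ∘ γ = τ
τ ∘ θ = σ
σ ∘ φ = φ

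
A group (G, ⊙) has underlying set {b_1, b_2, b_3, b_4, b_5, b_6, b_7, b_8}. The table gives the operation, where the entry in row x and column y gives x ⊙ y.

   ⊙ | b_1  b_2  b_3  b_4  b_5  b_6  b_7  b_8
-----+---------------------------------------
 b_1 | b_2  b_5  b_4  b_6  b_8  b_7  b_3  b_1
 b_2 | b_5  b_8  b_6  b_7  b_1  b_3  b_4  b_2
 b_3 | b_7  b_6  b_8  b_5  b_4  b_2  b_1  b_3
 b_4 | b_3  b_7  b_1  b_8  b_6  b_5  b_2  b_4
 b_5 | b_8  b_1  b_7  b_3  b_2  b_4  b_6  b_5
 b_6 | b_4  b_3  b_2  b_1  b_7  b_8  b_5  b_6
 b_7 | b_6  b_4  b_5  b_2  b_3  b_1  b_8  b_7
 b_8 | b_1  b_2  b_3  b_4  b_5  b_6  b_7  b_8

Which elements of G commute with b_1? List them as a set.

Compare row b_1 with column b_1 entry by entry.
b_2 ⊙ b_1 = b_5 = b_1 ⊙ b_2, so b_2 commutes with b_1.
b_3 ⊙ b_1 = b_7 but b_1 ⊙ b_3 = b_4, so b_3 does not.
Collecting the elements that commute with b_1: C(b_1) = {b_1, b_2, b_5, b_8}.

{b_1, b_2, b_5, b_8}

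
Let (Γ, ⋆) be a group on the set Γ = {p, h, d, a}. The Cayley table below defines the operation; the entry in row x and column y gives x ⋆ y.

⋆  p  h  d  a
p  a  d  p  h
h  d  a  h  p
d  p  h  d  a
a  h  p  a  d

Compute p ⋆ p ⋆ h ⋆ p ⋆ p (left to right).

p ⋆ p = a
a ⋆ h = p
p ⋆ p = a
a ⋆ p = h
(Structurally, Γ here is isomorphic to the cyclic group Z_4.)

h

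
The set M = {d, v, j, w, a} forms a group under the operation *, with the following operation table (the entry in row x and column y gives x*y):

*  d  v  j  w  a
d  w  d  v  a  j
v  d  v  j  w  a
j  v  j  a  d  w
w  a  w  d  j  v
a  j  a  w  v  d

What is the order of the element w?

5

The identity element is v (its row matches the header).
w^1 = w
w^2 = w*w = j
w^3 = j*w = d
w^4 = d*w = a
w^5 = a*w = v
The first power of w equal to the identity is w^5, so ord(w) = 5.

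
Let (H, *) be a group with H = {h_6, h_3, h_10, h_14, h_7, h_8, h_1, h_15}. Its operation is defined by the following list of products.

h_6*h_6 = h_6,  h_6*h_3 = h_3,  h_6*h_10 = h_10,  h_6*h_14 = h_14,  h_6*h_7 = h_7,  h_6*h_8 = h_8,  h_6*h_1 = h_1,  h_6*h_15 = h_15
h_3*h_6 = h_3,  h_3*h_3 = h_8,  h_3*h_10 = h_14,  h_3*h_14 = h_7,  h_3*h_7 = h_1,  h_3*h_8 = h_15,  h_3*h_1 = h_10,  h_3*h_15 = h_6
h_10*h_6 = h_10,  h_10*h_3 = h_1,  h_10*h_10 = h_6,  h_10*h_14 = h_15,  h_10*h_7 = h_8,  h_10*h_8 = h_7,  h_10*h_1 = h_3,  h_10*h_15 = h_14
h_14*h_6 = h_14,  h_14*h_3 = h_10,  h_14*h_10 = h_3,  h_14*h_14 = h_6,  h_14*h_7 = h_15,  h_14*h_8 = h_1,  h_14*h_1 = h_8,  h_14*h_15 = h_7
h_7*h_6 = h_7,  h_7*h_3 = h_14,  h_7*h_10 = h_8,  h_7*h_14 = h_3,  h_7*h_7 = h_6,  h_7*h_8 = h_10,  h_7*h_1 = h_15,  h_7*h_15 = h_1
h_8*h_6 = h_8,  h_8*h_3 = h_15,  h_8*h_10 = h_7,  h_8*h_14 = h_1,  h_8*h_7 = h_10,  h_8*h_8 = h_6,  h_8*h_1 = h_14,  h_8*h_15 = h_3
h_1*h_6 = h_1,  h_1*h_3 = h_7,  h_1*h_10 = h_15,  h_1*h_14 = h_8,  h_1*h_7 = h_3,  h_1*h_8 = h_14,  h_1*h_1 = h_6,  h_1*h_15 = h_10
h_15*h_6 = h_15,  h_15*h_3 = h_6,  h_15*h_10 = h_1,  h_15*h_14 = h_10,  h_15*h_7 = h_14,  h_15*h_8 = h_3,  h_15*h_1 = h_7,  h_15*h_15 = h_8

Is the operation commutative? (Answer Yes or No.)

h_15 * h_10 = h_1 but h_10 * h_15 = h_14.
Since h_15 and h_10 do not commute, H is not abelian.

No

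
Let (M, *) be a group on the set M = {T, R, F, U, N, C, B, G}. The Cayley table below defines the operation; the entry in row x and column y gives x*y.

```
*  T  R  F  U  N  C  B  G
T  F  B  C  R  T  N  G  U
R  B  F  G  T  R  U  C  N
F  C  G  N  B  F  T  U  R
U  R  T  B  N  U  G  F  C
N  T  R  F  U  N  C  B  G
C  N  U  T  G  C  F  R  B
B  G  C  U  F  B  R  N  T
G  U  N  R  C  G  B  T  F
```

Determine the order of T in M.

The identity element is N (its row matches the header).
T^1 = T
T^2 = T*T = F
T^3 = F*T = C
T^4 = C*T = N
The first power of T equal to the identity is T^4, so ord(T) = 4.
(Structurally, M here is isomorphic to Z_2 x Z_4.)

4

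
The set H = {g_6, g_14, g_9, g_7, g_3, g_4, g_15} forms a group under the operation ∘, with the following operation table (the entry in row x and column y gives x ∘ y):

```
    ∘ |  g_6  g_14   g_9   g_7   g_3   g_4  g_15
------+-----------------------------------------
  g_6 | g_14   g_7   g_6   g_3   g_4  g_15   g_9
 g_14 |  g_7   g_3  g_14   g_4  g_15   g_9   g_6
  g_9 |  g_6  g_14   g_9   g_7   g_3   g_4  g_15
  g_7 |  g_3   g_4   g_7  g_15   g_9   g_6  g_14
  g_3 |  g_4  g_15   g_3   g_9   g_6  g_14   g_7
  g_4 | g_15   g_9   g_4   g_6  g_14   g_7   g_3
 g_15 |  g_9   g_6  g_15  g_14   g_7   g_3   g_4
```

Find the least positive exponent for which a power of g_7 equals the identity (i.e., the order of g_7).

7

The identity element is g_9 (its row matches the header).
g_7^1 = g_7
g_7^2 = g_7 ∘ g_7 = g_15
g_7^3 = g_15 ∘ g_7 = g_14
g_7^4 = g_14 ∘ g_7 = g_4
g_7^5 = g_4 ∘ g_7 = g_6
g_7^6 = g_6 ∘ g_7 = g_3
g_7^7 = g_3 ∘ g_7 = g_9
The first power of g_7 equal to the identity is g_7^7, so ord(g_7) = 7.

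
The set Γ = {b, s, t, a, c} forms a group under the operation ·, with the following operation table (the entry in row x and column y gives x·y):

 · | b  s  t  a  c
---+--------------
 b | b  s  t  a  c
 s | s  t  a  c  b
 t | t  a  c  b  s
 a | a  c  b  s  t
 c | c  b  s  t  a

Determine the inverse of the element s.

c

First locate the identity: row b matches the header, so b is the identity.
Scan row s for b: s·c = b. Hence s^(-1) = c.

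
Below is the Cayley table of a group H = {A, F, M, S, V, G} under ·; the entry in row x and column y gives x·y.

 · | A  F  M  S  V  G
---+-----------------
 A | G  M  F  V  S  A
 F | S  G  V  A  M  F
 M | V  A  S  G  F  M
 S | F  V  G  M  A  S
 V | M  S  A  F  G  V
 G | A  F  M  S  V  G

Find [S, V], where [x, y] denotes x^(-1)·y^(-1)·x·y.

S

Identity is G; from the table S^(-1) = M and V^(-1) = V.
M·V = F
F·S = A
A·V = S
(Structurally, H here is isomorphic to the symmetric group S_3.)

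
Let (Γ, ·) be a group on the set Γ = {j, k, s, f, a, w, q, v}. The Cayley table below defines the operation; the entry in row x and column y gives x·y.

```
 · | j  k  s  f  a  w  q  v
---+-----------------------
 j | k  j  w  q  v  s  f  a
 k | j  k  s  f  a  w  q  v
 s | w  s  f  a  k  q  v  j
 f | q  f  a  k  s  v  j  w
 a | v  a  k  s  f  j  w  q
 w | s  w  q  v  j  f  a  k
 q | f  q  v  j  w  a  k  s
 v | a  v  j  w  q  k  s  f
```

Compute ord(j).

The identity element is k (its row matches the header).
j^1 = j
j^2 = j·j = k
The first power of j equal to the identity is j^2, so ord(j) = 2.

2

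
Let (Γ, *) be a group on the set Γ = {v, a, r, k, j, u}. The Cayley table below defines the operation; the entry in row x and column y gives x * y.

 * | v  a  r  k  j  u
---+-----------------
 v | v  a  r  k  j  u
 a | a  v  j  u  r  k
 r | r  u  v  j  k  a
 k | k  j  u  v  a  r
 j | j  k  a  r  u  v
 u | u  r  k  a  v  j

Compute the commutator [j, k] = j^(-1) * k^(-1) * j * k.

Identity is v; from the table j^(-1) = u and k^(-1) = k.
u * k = a
a * j = r
r * k = j
(Structurally, Γ here is isomorphic to the symmetric group S_3.)

j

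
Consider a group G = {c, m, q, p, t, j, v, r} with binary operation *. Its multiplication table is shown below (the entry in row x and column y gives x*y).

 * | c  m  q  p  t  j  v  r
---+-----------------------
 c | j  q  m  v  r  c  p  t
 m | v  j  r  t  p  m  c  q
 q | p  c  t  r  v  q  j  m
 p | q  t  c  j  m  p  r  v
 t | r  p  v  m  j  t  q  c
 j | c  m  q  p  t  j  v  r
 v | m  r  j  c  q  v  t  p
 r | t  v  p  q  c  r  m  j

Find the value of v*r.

p

Read row v, column r: v*r = p.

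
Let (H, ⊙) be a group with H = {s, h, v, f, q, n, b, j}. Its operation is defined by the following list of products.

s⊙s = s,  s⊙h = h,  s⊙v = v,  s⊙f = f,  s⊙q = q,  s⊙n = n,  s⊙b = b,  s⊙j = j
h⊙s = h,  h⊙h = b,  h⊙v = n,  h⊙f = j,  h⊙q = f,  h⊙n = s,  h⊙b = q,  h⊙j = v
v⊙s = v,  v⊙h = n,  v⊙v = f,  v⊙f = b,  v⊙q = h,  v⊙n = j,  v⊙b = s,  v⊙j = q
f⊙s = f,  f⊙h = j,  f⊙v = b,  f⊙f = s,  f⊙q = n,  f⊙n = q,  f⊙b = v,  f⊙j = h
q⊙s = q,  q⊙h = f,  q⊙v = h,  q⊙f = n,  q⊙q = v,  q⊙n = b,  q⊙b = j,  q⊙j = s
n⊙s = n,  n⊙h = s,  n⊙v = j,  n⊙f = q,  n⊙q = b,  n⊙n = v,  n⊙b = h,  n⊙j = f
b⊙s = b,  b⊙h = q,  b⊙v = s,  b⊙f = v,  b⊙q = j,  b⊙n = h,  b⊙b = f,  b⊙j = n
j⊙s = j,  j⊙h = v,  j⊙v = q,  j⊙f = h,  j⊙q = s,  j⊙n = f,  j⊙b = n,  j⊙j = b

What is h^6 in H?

h^1 = h
h^2 = h ⊙ h = b
h^3 = b ⊙ h = q
h^4 = q ⊙ h = f
h^5 = f ⊙ h = j
h^6 = j ⊙ h = v
(Structurally, H here is isomorphic to the cyclic group Z_8.)

v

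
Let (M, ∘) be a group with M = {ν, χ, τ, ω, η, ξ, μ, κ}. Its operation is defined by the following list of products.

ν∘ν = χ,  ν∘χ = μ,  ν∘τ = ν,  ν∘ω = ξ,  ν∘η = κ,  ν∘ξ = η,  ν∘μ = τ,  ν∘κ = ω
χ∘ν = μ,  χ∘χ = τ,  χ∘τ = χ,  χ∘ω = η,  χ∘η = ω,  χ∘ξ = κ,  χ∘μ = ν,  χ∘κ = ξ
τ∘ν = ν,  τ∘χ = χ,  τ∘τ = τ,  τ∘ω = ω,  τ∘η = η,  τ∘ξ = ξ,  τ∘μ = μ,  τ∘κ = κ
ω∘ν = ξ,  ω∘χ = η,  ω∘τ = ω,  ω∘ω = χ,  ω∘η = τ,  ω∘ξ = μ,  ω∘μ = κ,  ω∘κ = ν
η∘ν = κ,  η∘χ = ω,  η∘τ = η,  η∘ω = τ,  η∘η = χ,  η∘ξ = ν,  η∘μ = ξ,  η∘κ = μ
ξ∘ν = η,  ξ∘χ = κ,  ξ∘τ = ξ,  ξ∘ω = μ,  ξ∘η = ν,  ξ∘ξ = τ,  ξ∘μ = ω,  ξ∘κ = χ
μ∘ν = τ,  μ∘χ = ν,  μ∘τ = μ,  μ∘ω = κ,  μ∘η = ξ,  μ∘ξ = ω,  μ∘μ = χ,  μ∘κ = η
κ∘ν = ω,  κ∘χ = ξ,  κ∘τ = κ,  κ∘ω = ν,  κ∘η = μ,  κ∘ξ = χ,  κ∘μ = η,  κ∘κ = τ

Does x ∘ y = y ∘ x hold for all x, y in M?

Check whether the table is symmetric across its main diagonal.
Every entry (row x, col y) equals the entry (row y, col x), so M is abelian.

Yes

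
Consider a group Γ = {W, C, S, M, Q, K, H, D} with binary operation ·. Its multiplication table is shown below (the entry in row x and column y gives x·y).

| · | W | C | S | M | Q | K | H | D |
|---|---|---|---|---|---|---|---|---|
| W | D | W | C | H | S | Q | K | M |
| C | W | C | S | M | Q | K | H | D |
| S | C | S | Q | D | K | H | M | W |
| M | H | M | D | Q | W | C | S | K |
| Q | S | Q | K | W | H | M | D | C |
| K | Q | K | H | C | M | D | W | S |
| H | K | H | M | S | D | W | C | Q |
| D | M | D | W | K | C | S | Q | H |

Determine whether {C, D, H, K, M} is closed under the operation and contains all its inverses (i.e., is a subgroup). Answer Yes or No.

M·M = Q, which is not in {C, D, H, K, M}.
The subset is not closed under ·, so it is not a subgroup.

No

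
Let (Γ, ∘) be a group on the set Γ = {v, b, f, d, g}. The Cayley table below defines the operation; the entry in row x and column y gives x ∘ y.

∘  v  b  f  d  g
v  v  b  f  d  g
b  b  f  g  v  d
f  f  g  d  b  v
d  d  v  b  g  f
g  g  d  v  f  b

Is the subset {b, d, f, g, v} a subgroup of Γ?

{b, d, f, g, v} contains the identity v.
Checking products: every product of two elements of {b, d, f, g, v} (read from the table) lies in {b, d, f, g, v}, so the set is closed.
In a finite group, a nonempty closed subset is a subgroup. So {b, d, f, g, v} ≤ Γ.

Yes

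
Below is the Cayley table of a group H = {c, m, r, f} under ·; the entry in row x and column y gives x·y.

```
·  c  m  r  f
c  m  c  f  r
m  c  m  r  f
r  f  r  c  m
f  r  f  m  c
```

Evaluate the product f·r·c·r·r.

m

f·r = m
m·c = c
c·r = f
f·r = m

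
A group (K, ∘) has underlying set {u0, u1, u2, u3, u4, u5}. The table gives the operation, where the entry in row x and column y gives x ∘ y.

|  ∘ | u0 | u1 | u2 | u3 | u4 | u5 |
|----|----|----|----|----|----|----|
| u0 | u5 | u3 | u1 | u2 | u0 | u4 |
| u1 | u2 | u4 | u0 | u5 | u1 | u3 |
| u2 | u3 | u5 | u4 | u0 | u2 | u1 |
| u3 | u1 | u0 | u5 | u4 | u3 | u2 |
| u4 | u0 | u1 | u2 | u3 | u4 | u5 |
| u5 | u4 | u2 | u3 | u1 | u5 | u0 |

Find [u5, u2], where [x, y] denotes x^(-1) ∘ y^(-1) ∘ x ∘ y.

u5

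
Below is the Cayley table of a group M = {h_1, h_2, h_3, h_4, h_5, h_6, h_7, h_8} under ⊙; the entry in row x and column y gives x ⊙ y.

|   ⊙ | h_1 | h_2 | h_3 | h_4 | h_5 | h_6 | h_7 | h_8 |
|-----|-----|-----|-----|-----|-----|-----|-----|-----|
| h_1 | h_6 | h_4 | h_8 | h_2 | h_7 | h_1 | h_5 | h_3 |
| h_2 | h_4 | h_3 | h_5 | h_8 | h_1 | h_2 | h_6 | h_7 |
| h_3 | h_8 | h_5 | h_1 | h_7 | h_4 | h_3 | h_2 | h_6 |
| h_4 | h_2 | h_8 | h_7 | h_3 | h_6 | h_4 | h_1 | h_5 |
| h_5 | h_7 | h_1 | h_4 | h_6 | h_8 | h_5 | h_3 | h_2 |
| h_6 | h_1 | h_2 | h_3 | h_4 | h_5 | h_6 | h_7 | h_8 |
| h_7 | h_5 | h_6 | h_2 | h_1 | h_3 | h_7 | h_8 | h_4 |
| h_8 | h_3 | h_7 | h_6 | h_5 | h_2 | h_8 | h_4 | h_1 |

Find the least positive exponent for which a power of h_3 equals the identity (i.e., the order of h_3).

The identity element is h_6 (its row matches the header).
h_3^1 = h_3
h_3^2 = h_3 ⊙ h_3 = h_1
h_3^3 = h_1 ⊙ h_3 = h_8
h_3^4 = h_8 ⊙ h_3 = h_6
The first power of h_3 equal to the identity is h_3^4, so ord(h_3) = 4.

4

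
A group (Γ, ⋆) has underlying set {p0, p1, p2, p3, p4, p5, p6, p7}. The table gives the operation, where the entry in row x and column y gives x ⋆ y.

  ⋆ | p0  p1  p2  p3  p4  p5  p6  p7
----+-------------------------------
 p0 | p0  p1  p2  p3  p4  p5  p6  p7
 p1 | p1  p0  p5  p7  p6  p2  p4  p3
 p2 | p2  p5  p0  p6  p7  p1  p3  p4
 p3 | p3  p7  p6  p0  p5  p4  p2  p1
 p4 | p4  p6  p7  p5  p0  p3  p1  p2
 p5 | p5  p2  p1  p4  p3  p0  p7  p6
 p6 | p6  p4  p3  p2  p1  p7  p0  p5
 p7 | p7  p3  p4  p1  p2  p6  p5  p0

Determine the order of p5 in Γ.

2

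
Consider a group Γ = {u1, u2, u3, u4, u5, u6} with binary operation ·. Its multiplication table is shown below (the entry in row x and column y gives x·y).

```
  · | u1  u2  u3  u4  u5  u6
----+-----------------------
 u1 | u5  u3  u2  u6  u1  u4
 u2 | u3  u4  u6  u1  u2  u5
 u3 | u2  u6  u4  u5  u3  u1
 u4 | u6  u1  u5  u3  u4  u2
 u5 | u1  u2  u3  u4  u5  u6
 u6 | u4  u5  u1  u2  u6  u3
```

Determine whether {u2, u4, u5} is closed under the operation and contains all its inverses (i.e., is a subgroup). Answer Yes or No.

No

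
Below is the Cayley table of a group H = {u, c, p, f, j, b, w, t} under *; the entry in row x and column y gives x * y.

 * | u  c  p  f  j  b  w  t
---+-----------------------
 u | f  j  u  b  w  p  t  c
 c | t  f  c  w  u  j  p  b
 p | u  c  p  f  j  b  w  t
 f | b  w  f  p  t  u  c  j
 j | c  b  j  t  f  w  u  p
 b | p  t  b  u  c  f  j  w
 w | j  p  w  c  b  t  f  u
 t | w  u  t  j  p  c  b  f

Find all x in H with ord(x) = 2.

Identity is p. Compute the order of each non-identity element by repeated multiplication:
  u: u → f → b → p  (order 4)
  c: c → f → w → p  (order 4)
  f: f → p  (order 2)
  j: j → f → t → p  (order 4)
  b: b → f → u → p  (order 4)
  w: w → f → c → p  (order 4)
  t: t → f → j → p  (order 4)
Elements of order 2: {f}.

{f}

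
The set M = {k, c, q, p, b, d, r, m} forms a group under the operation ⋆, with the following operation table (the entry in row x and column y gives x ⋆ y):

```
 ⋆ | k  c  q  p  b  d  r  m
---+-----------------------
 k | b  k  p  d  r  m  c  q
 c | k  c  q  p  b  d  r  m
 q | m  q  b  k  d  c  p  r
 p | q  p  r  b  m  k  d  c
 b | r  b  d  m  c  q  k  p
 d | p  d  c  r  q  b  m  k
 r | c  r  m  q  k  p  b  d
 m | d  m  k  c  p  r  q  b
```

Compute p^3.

p^1 = p
p^2 = p ⋆ p = b
p^3 = b ⋆ p = m

m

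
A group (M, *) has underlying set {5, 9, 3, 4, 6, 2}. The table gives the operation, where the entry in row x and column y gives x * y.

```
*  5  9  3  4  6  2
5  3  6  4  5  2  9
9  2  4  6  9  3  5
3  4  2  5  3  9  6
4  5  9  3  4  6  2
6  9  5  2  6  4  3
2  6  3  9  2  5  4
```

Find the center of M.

An element z is central iff its row equals its column in the table.
For 6: 6 * 3 = 2 ≠ 9 = 3 * 6, so 6 ∉ Z.
Checking each element this way leaves Z(M) = {4}.

{4}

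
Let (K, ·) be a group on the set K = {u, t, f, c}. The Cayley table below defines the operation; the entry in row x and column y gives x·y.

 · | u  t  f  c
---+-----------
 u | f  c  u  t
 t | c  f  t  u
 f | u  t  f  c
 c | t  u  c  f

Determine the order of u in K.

The identity element is f (its row matches the header).
u^1 = u
u^2 = u·u = f
The first power of u equal to the identity is u^2, so ord(u) = 2.

2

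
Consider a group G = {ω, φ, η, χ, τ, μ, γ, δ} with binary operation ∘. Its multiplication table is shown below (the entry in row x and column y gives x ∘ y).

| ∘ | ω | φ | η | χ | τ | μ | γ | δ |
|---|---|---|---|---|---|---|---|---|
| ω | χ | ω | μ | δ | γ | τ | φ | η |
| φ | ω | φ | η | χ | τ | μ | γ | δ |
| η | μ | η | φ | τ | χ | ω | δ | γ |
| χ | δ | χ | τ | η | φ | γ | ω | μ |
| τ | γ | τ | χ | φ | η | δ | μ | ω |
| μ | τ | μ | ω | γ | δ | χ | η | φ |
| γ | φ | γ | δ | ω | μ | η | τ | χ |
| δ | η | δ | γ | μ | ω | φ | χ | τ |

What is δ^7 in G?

μ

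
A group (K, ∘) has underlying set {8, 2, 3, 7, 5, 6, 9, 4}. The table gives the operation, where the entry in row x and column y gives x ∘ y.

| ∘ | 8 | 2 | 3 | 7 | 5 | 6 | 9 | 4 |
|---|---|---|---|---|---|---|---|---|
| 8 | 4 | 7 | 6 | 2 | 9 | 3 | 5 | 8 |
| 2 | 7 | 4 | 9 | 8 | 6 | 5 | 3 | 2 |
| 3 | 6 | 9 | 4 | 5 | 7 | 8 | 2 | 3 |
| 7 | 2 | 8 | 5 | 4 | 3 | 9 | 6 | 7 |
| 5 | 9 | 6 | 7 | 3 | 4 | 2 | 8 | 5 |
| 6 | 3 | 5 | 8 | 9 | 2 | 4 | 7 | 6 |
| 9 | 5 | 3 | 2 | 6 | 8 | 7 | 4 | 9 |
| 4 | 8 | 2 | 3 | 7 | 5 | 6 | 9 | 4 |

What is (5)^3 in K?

5^1 = 5
5^2 = 5 ∘ 5 = 4
5^3 = 4 ∘ 5 = 5

5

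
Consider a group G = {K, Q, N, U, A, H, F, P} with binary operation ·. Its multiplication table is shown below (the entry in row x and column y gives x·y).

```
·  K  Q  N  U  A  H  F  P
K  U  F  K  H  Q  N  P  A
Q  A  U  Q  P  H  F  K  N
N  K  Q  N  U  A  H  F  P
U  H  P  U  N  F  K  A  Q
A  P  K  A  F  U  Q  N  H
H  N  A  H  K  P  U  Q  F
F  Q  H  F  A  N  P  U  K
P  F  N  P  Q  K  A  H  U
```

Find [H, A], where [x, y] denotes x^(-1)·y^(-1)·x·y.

Identity is N; from the table H^(-1) = K and A^(-1) = F.
K·F = P
P·H = A
A·A = U

U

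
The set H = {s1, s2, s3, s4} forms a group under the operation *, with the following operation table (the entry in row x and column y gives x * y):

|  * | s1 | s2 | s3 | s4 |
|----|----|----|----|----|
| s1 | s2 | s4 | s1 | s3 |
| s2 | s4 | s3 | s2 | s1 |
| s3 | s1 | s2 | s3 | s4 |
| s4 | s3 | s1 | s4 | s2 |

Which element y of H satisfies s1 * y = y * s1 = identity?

s4

First locate the identity: row s3 matches the header, so s3 is the identity.
Scan row s1 for s3: s1 * s4 = s3. Hence s1^(-1) = s4.
(Structurally, H here is isomorphic to the cyclic group Z_4.)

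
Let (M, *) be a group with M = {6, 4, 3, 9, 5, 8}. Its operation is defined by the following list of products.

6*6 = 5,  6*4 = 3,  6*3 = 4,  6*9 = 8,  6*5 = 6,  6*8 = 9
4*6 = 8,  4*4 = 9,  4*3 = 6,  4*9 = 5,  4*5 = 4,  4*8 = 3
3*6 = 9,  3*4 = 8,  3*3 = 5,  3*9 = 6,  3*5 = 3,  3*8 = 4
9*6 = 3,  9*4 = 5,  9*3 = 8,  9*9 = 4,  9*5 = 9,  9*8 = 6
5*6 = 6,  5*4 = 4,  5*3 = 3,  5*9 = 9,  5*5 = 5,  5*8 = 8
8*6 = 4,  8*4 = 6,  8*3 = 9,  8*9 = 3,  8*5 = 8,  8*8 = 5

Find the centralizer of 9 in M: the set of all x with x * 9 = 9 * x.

{4, 5, 9}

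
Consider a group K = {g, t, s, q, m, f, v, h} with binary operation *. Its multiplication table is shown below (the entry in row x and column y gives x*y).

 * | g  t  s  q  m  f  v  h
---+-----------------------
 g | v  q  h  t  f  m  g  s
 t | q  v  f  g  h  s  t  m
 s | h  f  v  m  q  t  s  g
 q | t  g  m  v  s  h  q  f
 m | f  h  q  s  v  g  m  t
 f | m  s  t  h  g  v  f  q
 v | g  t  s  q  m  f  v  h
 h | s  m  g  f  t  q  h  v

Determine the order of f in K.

The identity element is v (its row matches the header).
f^1 = f
f^2 = f*f = v
The first power of f equal to the identity is f^2, so ord(f) = 2.

2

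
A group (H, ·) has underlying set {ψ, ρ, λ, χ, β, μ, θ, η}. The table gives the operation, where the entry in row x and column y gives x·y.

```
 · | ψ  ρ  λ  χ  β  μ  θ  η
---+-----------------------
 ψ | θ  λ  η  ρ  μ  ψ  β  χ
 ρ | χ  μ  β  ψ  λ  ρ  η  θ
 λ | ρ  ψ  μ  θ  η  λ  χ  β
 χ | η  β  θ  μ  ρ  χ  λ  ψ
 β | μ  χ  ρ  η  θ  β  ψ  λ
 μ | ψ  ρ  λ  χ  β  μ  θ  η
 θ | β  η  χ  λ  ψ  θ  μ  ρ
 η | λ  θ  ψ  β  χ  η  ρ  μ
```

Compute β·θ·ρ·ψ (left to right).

β·θ = ψ
ψ·ρ = λ
λ·ψ = ρ

ρ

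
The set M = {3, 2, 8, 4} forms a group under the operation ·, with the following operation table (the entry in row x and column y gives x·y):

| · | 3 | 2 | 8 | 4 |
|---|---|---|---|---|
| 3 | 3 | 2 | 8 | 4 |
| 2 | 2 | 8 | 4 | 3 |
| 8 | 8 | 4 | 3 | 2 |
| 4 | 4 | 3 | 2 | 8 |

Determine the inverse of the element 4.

First locate the identity: row 3 matches the header, so 3 is the identity.
Scan row 4 for 3: 4·2 = 3. Hence 4^(-1) = 2.
(Structurally, M here is isomorphic to the cyclic group Z_4.)

2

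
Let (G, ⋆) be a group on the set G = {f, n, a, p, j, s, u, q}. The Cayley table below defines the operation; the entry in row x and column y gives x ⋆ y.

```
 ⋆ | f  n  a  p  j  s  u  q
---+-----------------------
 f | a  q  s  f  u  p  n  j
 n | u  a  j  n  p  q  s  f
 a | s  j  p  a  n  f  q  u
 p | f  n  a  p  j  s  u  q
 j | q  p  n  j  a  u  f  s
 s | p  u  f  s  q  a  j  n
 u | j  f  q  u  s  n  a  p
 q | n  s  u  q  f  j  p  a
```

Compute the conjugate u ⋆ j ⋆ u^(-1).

n

The identity is p. In row u, the entry p sits in column q, so u^(-1) = q.
u ⋆ j = s
s ⋆ q = n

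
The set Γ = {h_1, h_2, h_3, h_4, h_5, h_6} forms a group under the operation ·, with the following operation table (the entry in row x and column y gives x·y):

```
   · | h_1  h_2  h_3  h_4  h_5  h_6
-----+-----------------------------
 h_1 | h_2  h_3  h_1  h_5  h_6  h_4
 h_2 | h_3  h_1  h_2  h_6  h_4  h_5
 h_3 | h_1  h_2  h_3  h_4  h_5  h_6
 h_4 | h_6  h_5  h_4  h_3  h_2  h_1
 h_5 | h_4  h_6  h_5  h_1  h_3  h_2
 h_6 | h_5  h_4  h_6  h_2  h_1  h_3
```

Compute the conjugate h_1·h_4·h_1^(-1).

h_6

The identity is h_3. In row h_1, the entry h_3 sits in column h_2, so h_1^(-1) = h_2.
h_1·h_4 = h_5
h_5·h_2 = h_6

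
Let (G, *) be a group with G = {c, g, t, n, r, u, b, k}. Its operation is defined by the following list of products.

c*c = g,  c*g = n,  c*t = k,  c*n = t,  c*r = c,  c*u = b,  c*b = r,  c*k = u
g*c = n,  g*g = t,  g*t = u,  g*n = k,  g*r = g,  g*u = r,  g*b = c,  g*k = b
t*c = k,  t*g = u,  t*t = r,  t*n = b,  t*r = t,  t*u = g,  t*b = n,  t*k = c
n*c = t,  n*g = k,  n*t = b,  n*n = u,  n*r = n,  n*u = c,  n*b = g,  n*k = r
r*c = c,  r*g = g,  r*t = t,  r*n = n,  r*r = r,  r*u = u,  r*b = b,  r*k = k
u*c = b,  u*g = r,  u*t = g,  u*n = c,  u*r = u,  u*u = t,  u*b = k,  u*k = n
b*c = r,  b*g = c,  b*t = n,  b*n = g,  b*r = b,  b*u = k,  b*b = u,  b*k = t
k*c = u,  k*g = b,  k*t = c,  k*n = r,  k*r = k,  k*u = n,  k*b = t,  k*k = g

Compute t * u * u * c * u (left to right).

b

t * u = g
g * u = r
r * c = c
c * u = b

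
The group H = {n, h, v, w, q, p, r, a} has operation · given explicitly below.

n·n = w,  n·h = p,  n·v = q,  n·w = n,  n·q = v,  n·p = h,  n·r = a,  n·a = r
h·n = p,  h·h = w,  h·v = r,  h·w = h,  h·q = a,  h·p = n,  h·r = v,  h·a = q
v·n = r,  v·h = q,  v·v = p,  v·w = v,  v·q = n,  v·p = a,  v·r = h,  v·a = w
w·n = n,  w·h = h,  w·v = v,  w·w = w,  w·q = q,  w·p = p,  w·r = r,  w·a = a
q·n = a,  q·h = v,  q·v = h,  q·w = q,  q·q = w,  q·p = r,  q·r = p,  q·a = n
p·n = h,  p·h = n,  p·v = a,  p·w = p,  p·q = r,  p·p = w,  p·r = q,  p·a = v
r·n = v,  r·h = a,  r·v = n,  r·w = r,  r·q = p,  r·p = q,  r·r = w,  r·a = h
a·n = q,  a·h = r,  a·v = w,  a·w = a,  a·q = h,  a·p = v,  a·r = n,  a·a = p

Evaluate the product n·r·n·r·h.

n·r = a
a·n = q
q·r = p
p·h = n

n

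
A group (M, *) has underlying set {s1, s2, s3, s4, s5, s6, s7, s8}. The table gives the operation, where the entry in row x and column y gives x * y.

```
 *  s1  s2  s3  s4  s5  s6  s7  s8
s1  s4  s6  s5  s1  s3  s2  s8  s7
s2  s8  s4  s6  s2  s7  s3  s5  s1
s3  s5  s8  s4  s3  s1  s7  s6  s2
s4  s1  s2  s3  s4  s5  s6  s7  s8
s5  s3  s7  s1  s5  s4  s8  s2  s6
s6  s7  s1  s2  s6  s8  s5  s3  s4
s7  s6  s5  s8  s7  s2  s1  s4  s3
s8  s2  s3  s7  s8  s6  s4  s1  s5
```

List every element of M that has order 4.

Identity is s4. Compute the order of each non-identity element by repeated multiplication:
  s1: s1 → s4  (order 2)
  s2: s2 → s4  (order 2)
  s3: s3 → s4  (order 2)
  s5: s5 → s4  (order 2)
  s6: s6 → s5 → s8 → s4  (order 4)
  s7: s7 → s4  (order 2)
  s8: s8 → s5 → s6 → s4  (order 4)
Elements of order 4: {s6, s8}.

{s6, s8}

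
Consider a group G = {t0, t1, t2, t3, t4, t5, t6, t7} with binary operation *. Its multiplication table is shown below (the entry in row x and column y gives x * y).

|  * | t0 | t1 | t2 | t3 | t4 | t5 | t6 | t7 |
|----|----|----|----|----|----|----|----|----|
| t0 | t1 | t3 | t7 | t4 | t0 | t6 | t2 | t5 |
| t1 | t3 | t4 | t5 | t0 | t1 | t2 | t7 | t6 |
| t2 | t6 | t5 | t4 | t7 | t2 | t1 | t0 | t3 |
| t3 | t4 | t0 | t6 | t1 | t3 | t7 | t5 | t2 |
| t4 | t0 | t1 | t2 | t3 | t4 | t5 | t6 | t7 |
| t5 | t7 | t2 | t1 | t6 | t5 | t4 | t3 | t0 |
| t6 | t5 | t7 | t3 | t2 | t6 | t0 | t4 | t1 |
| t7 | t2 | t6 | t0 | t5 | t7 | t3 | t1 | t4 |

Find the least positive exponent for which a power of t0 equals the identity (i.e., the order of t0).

The identity element is t4 (its row matches the header).
t0^1 = t0
t0^2 = t0 * t0 = t1
t0^3 = t1 * t0 = t3
t0^4 = t3 * t0 = t4
The first power of t0 equal to the identity is t0^4, so ord(t0) = 4.

4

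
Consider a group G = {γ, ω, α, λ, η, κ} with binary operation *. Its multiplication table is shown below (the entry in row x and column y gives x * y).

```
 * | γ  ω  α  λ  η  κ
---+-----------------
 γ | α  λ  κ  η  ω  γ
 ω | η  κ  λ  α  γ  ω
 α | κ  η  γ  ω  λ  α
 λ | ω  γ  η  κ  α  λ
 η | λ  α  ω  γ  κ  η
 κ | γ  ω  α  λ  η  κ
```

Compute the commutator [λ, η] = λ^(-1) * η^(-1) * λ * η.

Identity is κ; from the table λ^(-1) = λ and η^(-1) = η.
λ * η = α
α * λ = ω
ω * η = γ

γ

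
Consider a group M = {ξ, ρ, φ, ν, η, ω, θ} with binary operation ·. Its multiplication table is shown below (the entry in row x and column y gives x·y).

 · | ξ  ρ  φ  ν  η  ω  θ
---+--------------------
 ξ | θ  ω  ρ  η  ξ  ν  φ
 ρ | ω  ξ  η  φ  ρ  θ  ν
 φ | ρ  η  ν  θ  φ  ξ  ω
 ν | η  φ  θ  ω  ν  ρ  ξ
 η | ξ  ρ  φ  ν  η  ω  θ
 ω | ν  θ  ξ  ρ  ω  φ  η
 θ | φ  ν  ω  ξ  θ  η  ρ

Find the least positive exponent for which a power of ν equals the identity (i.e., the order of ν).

7

The identity element is η (its row matches the header).
ν^1 = ν
ν^2 = ν·ν = ω
ν^3 = ω·ν = ρ
ν^4 = ρ·ν = φ
ν^5 = φ·ν = θ
ν^6 = θ·ν = ξ
ν^7 = ξ·ν = η
The first power of ν equal to the identity is ν^7, so ord(ν) = 7.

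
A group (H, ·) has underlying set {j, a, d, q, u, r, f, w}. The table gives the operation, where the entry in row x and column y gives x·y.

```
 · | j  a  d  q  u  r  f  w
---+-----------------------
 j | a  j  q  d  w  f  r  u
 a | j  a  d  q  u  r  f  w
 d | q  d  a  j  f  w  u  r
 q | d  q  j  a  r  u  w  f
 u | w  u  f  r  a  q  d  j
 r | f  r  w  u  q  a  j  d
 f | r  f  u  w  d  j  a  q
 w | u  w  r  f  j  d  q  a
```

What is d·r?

w

Read row d, column r: d·r = w.
(Structurally, H here is isomorphic to the elementary abelian group (Z_2)^3.)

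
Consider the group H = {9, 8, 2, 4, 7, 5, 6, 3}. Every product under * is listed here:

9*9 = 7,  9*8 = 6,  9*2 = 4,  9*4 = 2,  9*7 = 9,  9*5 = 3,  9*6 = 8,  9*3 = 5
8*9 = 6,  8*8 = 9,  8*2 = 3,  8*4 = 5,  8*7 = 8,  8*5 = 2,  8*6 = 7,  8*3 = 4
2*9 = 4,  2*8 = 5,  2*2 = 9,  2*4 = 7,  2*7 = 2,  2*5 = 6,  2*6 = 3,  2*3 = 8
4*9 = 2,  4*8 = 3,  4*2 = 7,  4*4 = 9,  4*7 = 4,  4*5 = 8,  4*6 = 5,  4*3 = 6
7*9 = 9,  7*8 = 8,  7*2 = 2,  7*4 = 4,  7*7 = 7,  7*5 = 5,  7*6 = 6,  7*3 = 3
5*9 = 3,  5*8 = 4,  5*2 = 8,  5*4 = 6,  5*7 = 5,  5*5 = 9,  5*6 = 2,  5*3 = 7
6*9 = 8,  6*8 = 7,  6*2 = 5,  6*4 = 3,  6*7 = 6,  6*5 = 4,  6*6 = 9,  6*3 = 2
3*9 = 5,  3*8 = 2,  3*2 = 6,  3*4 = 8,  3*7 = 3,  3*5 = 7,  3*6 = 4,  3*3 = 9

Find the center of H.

An element z is central iff its row equals its column in the table.
For 4: 4 * 6 = 5 ≠ 3 = 6 * 4, so 4 ∉ Z.
Checking each element this way leaves Z(H) = {7, 9}.
(Structurally, H here is isomorphic to the quaternion group Q_8.)

{7, 9}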